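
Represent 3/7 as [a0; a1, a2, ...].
[0; 2, 3]

Euclidean algorithm steps:
3 = 0 × 7 + 3
7 = 2 × 3 + 1
3 = 3 × 1 + 0
Continued fraction: [0; 2, 3]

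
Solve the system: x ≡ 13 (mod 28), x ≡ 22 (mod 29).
573

Using Chinese Remainder Theorem:
M = 28 × 29 = 812
M1 = 29, M2 = 28
y1 = 29^(-1) mod 28 = 1
y2 = 28^(-1) mod 29 = 28
x = (13×29×1 + 22×28×28) mod 812 = 573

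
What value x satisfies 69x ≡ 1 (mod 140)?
69

gcd(69, 140) = 1, so the inverse exists.
Extended Euclidean algorithm on (140, 69):
140 = 2 × 69 + 2  ⟹  2 = (1)·140 + (-2)·69
69 = 34 × 2 + 1  ⟹  1 = (-34)·140 + (69)·69
So (69)·69 ≡ 1 (mod 140), i.e. 69^(-1) ≡ 69 (mod 140).
Check: 69 × 69 = 4761 ≡ 1 (mod 140)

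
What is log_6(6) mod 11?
1

Baby-step giant-step with step n = ⌈√11⌉ = 4.
Baby steps 6^j mod 11 (j:value) for j=0..3: 0:1, 1:6, 2:3, 3:7.
h = 6 is already in the table at j=1, so x = 1.
Check: 6^1 ≡ 6 (mod 11).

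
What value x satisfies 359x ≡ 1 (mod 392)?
95

gcd(359, 392) = 1, so the inverse exists.
Extended Euclidean algorithm on (392, 359):
392 = 1 × 359 + 33  ⟹  33 = (1)·392 + (-1)·359
359 = 10 × 33 + 29  ⟹  29 = (-10)·392 + (11)·359
33 = 1 × 29 + 4  ⟹  4 = (11)·392 + (-12)·359
29 = 7 × 4 + 1  ⟹  1 = (-87)·392 + (95)·359
So (95)·359 ≡ 1 (mod 392), i.e. 359^(-1) ≡ 95 (mod 392).
Check: 359 × 95 = 34105 ≡ 1 (mod 392)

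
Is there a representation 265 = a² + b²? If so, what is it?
3² + 16² (a=3, b=16)

Factorization: 265 = 5 × 53
By Fermat: n is sum of two squares iff every prime p ≡ 3 (mod 4) appears to even power.
All primes ≡ 3 (mod 4) appear to even power.
Search a = 0, 1, 2, … for 265 - a² a perfect square: first hit at a = 3: 265 - 9 = 256 = 16².
265 = 3² + 16² = 9 + 256 ✓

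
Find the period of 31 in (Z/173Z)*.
86

173 is prime, so ord(31) divides φ(173) = 172.
Divisors of 172: 1, 2, 4, 43, 86, 172.
Repeated squaring: 31^1 ≡ 31, 31^2 ≡ 96, 31^4 ≡ 47, 31^8 ≡ 133, 31^16 ≡ 43, 31^32 ≡ 119, 31^64 ≡ 148, 31^128 ≡ 106 (mod 173).
Test 31^d mod 173 for each divisor d in increasing order:
31^1 ≡ 31
31^2 ≡ 96
31^4 ≡ 47
31^43 = 31^32·31^8·31^2·31^1 ≡ 172
31^86 = 31^64·31^16·31^4·31^2 ≡ 1  ← first divisor giving 1
The order is 86.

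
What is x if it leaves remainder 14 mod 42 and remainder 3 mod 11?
14

Using Chinese Remainder Theorem:
M = 42 × 11 = 462
M1 = 11, M2 = 42
y1 = 11^(-1) mod 42 = 23
y2 = 42^(-1) mod 11 = 5
x = (14×11×23 + 3×42×5) mod 462 = 14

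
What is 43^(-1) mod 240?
67

gcd(43, 240) = 1, so the inverse exists.
Extended Euclidean algorithm on (240, 43):
240 = 5 × 43 + 25  ⟹  25 = (1)·240 + (-5)·43
43 = 1 × 25 + 18  ⟹  18 = (-1)·240 + (6)·43
25 = 1 × 18 + 7  ⟹  7 = (2)·240 + (-11)·43
18 = 2 × 7 + 4  ⟹  4 = (-5)·240 + (28)·43
7 = 1 × 4 + 3  ⟹  3 = (7)·240 + (-39)·43
4 = 1 × 3 + 1  ⟹  1 = (-12)·240 + (67)·43
So (67)·43 ≡ 1 (mod 240), i.e. 43^(-1) ≡ 67 (mod 240).
Check: 43 × 67 = 2881 ≡ 1 (mod 240)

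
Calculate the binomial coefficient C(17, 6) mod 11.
1

Using Lucas' theorem:
Write n=17 and k=6 in base 11:
n in base 11: [1, 6]
k in base 11: [0, 6]
C(17,6) mod 11 = ∏ C(n_i, k_i) mod 11
Digit binomials (mod 11): C(1,0) = 1; C(6,6) = 1
Product: 1 × 1 = 1 ≡ 1 (mod 11)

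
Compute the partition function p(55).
451276

p(n) counts ways to write n as a sum of positive integers (order ignored).
Euler's pentagonal recurrence: p(k) = p(k-1) + p(k-2) - p(k-5) - p(k-7) + p(k-12) + p(k-15) - ... (offsets j(3j∓1)/2, signs ++--, p(0)=1, p(<0)=0).
DP table for k = 0..54: p(0)=1, p(1)=1, p(2)=2, p(3)=3, p(4)=5, p(5)=7, p(6)=11, p(7)=15, p(8)=22, p(9)=30, p(10)=42, p(11)=56, p(12)=77, p(13)=101, p(14)=135, p(15)=176, p(16)=231, p(17)=297, p(18)=385, p(19)=490, p(20)=627, p(21)=792, p(22)=1002, p(23)=1255, p(24)=1575, p(25)=1958, p(26)=2436, p(27)=3010, p(28)=3718, p(29)=4565, p(30)=5604, p(31)=6842, p(32)=8349, p(33)=10143, p(34)=12310, p(35)=14883, p(36)=17977, p(37)=21637, p(38)=26015, p(39)=31185, p(40)=37338, p(41)=44583, p(42)=53174, p(43)=63261, p(44)=75175, p(45)=89134, p(46)=105558, p(47)=124754, p(48)=147273, p(49)=173525, p(50)=204226, p(51)=239943, p(52)=281589, p(53)=329931, p(54)=386155.
Final step: p(55) = p(54) + p(53) - p(50) - p(48) + p(43) + p(40) - p(33) - p(29) + p(20) + p(15) - p(4)
= 386155 + 329931 - 204226 - 147273 + 63261 + 37338 - 10143 - 4565 + 627 + 176 - 5
= 451276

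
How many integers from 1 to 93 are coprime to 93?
60

93 = 3 × 31
φ(n) = n × ∏(1 - 1/p) for each prime p dividing n
φ(93) = 93 × (1 - 1/3) × (1 - 1/31) = 60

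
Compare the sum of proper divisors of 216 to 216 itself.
abundant

Proper divisors of 216: sum = 1 + 2 + 3 + 4 + 6 + 8 + 9 + 12 + 18 + 24 + 27 + 36 + 54 + 72 + 108 = 384
Since 384 > 216, 216 is abundant.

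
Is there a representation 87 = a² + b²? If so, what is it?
Not possible

Factorization: 87 = 3 × 29
By Fermat: n is sum of two squares iff every prime p ≡ 3 (mod 4) appears to even power.
Prime(s) ≡ 3 (mod 4) with odd exponent: [(3, 1)]
Therefore 87 cannot be expressed as a² + b².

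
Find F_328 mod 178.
1

Matrix identity: Q^n = [[F_(n+1), F_n], [F_n, F_(n-1)]] with Q = [[1,1],[1,0]].
n = 328 = 101001000₂. Square-and-multiply, entries mod 178:
Q^1 = [[1,1],[1,0]]
Q^2 = (Q^1)² = [[2,1],[1,1]]
Q^5 = (Q^2)²·Q = [[8,5],[5,3]]
Q^10 = (Q^5)² = [[89,55],[55,34]]
Q^20 = (Q^10)² = [[88,1],[1,87]]
Q^41 = (Q^20)²·Q = [[88,91],[91,175]]
Q^82 = (Q^41)² = [[5,81],[81,102]]
Q^164 = (Q^82)² = [[0,123],[123,55]]
Q^328 = (Q^164)² = [[177,1],[1,176]]
F_328 mod 178 = Q^328[0][1] = 1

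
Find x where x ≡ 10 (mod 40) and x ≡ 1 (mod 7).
50

Using Chinese Remainder Theorem:
M = 40 × 7 = 280
M1 = 7, M2 = 40
y1 = 7^(-1) mod 40 = 23
y2 = 40^(-1) mod 7 = 3
x = (10×7×23 + 1×40×3) mod 280 = 50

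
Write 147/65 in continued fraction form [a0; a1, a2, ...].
[2; 3, 1, 4, 1, 2]

Euclidean algorithm steps:
147 = 2 × 65 + 17
65 = 3 × 17 + 14
17 = 1 × 14 + 3
14 = 4 × 3 + 2
3 = 1 × 2 + 1
2 = 2 × 1 + 0
Continued fraction: [2; 3, 1, 4, 1, 2]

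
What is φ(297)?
180

297 = 3^3 × 11
φ(n) = n × ∏(1 - 1/p) for each prime p dividing n
φ(297) = 297 × (1 - 1/3) × (1 - 1/11) = 180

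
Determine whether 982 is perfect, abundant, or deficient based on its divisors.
deficient

Proper divisors of 982: sum = 1 + 2 + 491 = 494
Since 494 < 982, 982 is deficient.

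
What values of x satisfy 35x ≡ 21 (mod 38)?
x ≡ 31 (mod 38)

gcd(35, 38) = 1, which divides 21, so solutions exist.
Find 35^(-1) mod 38 by the extended Euclidean algorithm:
38 = 1 × 35 + 3  ⟹  3 = (1)·38 + (-1)·35
35 = 11 × 3 + 2  ⟹  2 = (-11)·38 + (12)·35
3 = 1 × 2 + 1  ⟹  1 = (12)·38 + (-13)·35
So (-13)·35 ≡ 1 (mod 38), i.e. 35^(-1) ≡ -13 ≡ 25 (mod 38).
x ≡ 25 × 21 = 525 ≡ 31 (mod 38).
Check: 35 × 31 = 1085 ≡ 21 (mod 38).
Unique solution: x ≡ 31 (mod 38)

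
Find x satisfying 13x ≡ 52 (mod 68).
x ≡ 4 (mod 68)

gcd(13, 68) = 1, which divides 52, so solutions exist.
Find 13^(-1) mod 68 by the extended Euclidean algorithm:
68 = 5 × 13 + 3  ⟹  3 = (1)·68 + (-5)·13
13 = 4 × 3 + 1  ⟹  1 = (-4)·68 + (21)·13
So (21)·13 ≡ 1 (mod 68), i.e. 13^(-1) ≡ 21 (mod 68).
x ≡ 21 × 52 = 1092 ≡ 4 (mod 68).
Check: 13 × 4 = 52 ≡ 52 (mod 68).
Unique solution: x ≡ 4 (mod 68)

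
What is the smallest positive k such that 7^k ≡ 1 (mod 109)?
27

109 is prime, so ord(7) divides φ(109) = 108.
Divisors of 108: 1, 2, 3, 4, 6, 9, 12, 18, 27, 36, 54, 108.
Repeated squaring: 7^1 ≡ 7, 7^2 ≡ 49, 7^4 ≡ 3, 7^8 ≡ 9, 7^16 ≡ 81, 7^32 ≡ 21, 7^64 ≡ 5 (mod 109).
Test 7^d mod 109 for each divisor d in increasing order:
7^1 ≡ 7
7^2 ≡ 49
7^3 = 7^2·7^1 ≡ 16
7^4 ≡ 3
7^6 = 7^4·7^2 ≡ 38
7^9 = 7^8·7^1 ≡ 63
7^12 = 7^8·7^4 ≡ 27
7^18 = 7^16·7^2 ≡ 45
7^27 = 7^16·7^8·7^2·7^1 ≡ 1  ← first divisor giving 1
The order is 27.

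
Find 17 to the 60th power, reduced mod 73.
72

Repeated squaring. Binary of 60 = 111100.
17^1 ≡ 17 (mod 73); 17^2 ≡ 70 (mod 73); 17^4 ≡ 9 (mod 73); 17^8 ≡ 8 (mod 73); 17^16 ≡ 64 (mod 73); 17^32 ≡ 8 (mod 73)
17^60 = 17^4 × 17^8 × 17^16 × 17^32 ≡ 72 (mod 73)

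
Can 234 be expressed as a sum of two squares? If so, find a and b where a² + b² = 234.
3² + 15² (a=3, b=15)

Factorization: 234 = 2 × 3^2 × 13
By Fermat: n is sum of two squares iff every prime p ≡ 3 (mod 4) appears to even power.
All primes ≡ 3 (mod 4) appear to even power.
Search a = 0, 1, 2, … for 234 - a² a perfect square: first hit at a = 3: 234 - 9 = 225 = 15².
234 = 3² + 15² = 9 + 225 ✓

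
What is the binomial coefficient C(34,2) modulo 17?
0

Using Lucas' theorem:
Write n=34 and k=2 in base 17:
n in base 17: [2, 0]
k in base 17: [0, 2]
C(34,2) mod 17 = ∏ C(n_i, k_i) mod 17
Digit binomials (mod 17): C(2,0) = 1; C(0,2) = 0 (k_i > n_i)
Product: 1 × 0 = 0 ≡ 0 (mod 17)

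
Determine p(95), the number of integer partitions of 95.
104651419

p(n) counts ways to write n as a sum of positive integers (order ignored).
Euler's pentagonal recurrence: p(k) = p(k-1) + p(k-2) - p(k-5) - p(k-7) + p(k-12) + p(k-15) - ... (offsets j(3j∓1)/2, signs ++--, p(0)=1, p(<0)=0).
DP table for k = 0..94: p(0)=1, p(1)=1, p(2)=2, p(3)=3, p(4)=5, p(5)=7, p(6)=11, p(7)=15, p(8)=22, p(9)=30, p(10)=42, p(11)=56, p(12)=77, p(13)=101, p(14)=135, p(15)=176, p(16)=231, p(17)=297, p(18)=385, p(19)=490, p(20)=627, p(21)=792, p(22)=1002, p(23)=1255, p(24)=1575, p(25)=1958, p(26)=2436, p(27)=3010, p(28)=3718, p(29)=4565, p(30)=5604, p(31)=6842, p(32)=8349, p(33)=10143, p(34)=12310, p(35)=14883, p(36)=17977, p(37)=21637, p(38)=26015, p(39)=31185, p(40)=37338, p(41)=44583, p(42)=53174, p(43)=63261, p(44)=75175, p(45)=89134, p(46)=105558, p(47)=124754, p(48)=147273, p(49)=173525, p(50)=204226, p(51)=239943, p(52)=281589, p(53)=329931, p(54)=386155, p(55)=451276, p(56)=526823, p(57)=614154, p(58)=715220, p(59)=831820, p(60)=966467, p(61)=1121505, p(62)=1300156, p(63)=1505499, p(64)=1741630, p(65)=2012558, p(66)=2323520, p(67)=2679689, p(68)=3087735, p(69)=3554345, p(70)=4087968, p(71)=4697205, p(72)=5392783, p(73)=6185689, p(74)=7089500, p(75)=8118264, p(76)=9289091, p(77)=10619863, p(78)=12132164, p(79)=13848650, p(80)=15796476, p(81)=18004327, p(82)=20506255, p(83)=23338469, p(84)=26543660, p(85)=30167357, p(86)=34262962, p(87)=38887673, p(88)=44108109, p(89)=49995925, p(90)=56634173, p(91)=64112359, p(92)=72533807, p(93)=82010177, p(94)=92669720.
Final step: p(95) = p(94) + p(93) - p(90) - p(88) + p(83) + p(80) - p(73) - p(69) + p(60) + p(55) - p(44) - p(38) + p(25) + p(18) - p(3)
= 92669720 + 82010177 - 56634173 - 44108109 + 23338469 + 15796476 - 6185689 - 3554345 + 966467 + 451276 - 75175 - 26015 + 1958 + 385 - 3
= 104651419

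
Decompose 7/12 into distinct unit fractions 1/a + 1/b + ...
1/2 + 1/12

Greedy algorithm:
7/12: ceiling(12/7) = 2, use 1/2
1/12: ceiling(12/1) = 12, use 1/12
Result: 7/12 = 1/2 + 1/12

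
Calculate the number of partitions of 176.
476715857290

p(n) counts ways to write n as a sum of positive integers (order ignored).
Euler's pentagonal recurrence: p(k) = p(k-1) + p(k-2) - p(k-5) - p(k-7) + p(k-12) + p(k-15) - ... (offsets j(3j∓1)/2, signs ++--, p(0)=1, p(<0)=0).
DP table for k = 0..175: p(0)=1, p(1)=1, p(2)=2, p(3)=3, p(4)=5, p(5)=7, p(6)=11, p(7)=15, p(8)=22, p(9)=30, p(10)=42, p(11)=56, p(12)=77, p(13)=101, p(14)=135, p(15)=176, p(16)=231, p(17)=297, p(18)=385, p(19)=490, p(20)=627, p(21)=792, p(22)=1002, p(23)=1255, p(24)=1575, p(25)=1958, p(26)=2436, p(27)=3010, p(28)=3718, p(29)=4565, p(30)=5604, p(31)=6842, p(32)=8349, p(33)=10143, p(34)=12310, p(35)=14883, p(36)=17977, p(37)=21637, p(38)=26015, p(39)=31185, p(40)=37338, p(41)=44583, p(42)=53174, p(43)=63261, p(44)=75175, p(45)=89134, p(46)=105558, p(47)=124754, p(48)=147273, p(49)=173525, p(50)=204226, p(51)=239943, p(52)=281589, p(53)=329931, p(54)=386155, p(55)=451276, p(56)=526823, p(57)=614154, p(58)=715220, p(59)=831820, p(60)=966467, p(61)=1121505, p(62)=1300156, p(63)=1505499, p(64)=1741630, p(65)=2012558, p(66)=2323520, p(67)=2679689, p(68)=3087735, p(69)=3554345, p(70)=4087968, p(71)=4697205, p(72)=5392783, p(73)=6185689, p(74)=7089500, p(75)=8118264, p(76)=9289091, p(77)=10619863, p(78)=12132164, p(79)=13848650, p(80)=15796476, p(81)=18004327, p(82)=20506255, p(83)=23338469, p(84)=26543660, p(85)=30167357, p(86)=34262962, p(87)=38887673, p(88)=44108109, p(89)=49995925, p(90)=56634173, p(91)=64112359, p(92)=72533807, p(93)=82010177, p(94)=92669720, p(95)=104651419, p(96)=118114304, p(97)=133230930, p(98)=150198136, p(99)=169229875, p(100)=190569292, p(101)=214481126, p(102)=241265379, p(103)=271248950, p(104)=304801365, p(105)=342325709, p(106)=384276336, p(107)=431149389, p(108)=483502844, p(109)=541946240, p(110)=607163746, p(111)=679903203, p(112)=761002156, p(113)=851376628, p(114)=952050665, p(115)=1064144451, p(116)=1188908248, p(117)=1327710076, p(118)=1482074143, p(119)=1653668665, p(120)=1844349560, p(121)=2056148051, p(122)=2291320912, p(123)=2552338241, p(124)=2841940500, p(125)=3163127352, p(126)=3519222692, p(127)=3913864295, p(128)=4351078600, p(129)=4835271870, p(130)=5371315400, p(131)=5964539504, p(132)=6620830889, p(133)=7346629512, p(134)=8149040695, p(135)=9035836076, p(136)=10015581680, p(137)=11097645016, p(138)=12292341831, p(139)=13610949895, p(140)=15065878135, p(141)=16670689208, p(142)=18440293320, p(143)=20390982757, p(144)=22540654445, p(145)=24908858009, p(146)=27517052599, p(147)=30388671978, p(148)=33549419497, p(149)=37027355200, p(150)=40853235313, p(151)=45060624582, p(152)=49686288421, p(153)=54770336324, p(154)=60356673280, p(155)=66493182097, p(156)=73232243759, p(157)=80630964769, p(158)=88751778802, p(159)=97662728555, p(160)=107438159466, p(161)=118159068427, p(162)=129913904637, p(163)=142798995930, p(164)=156919475295, p(165)=172389800255, p(166)=189334822579, p(167)=207890420102, p(168)=228204732751, p(169)=250438925115, p(170)=274768617130, p(171)=301384802048, p(172)=330495499613, p(173)=362326859895, p(174)=397125074750, p(175)=435157697830.
Final step: p(176) = p(175) + p(174) - p(171) - p(169) + p(164) + p(161) - p(154) - p(150) + p(141) + p(136) - p(125) - p(119) + p(106) + p(99) - p(84) - p(76) + p(59) + p(50) - p(31) - p(21) + p(0)
= 435157697830 + 397125074750 - 301384802048 - 250438925115 + 156919475295 + 118159068427 - 60356673280 - 40853235313 + 16670689208 + 10015581680 - 3163127352 - 1653668665 + 384276336 + 169229875 - 26543660 - 9289091 + 831820 + 204226 - 6842 - 792 + 1
= 476715857290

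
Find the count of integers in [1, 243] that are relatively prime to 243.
162

243 = 3^5
φ(n) = n × ∏(1 - 1/p) for each prime p dividing n
φ(243) = 243 × (1 - 1/3) = 162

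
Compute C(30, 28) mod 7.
1

Using Lucas' theorem:
Write n=30 and k=28 in base 7:
n in base 7: [4, 2]
k in base 7: [4, 0]
C(30,28) mod 7 = ∏ C(n_i, k_i) mod 7
Digit binomials (mod 7): C(4,4) = 1; C(2,0) = 1
Product: 1 × 1 = 1 ≡ 1 (mod 7)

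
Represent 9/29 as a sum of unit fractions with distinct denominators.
1/4 + 1/17 + 1/658 + 1/648788

Greedy algorithm:
9/29: ceiling(29/9) = 4, use 1/4
7/116: ceiling(116/7) = 17, use 1/17
3/1972: ceiling(1972/3) = 658, use 1/658
1/648788: ceiling(648788/1) = 648788, use 1/648788
Result: 9/29 = 1/4 + 1/17 + 1/658 + 1/648788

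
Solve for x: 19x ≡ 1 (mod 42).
31

gcd(19, 42) = 1, so the inverse exists.
Extended Euclidean algorithm on (42, 19):
42 = 2 × 19 + 4  ⟹  4 = (1)·42 + (-2)·19
19 = 4 × 4 + 3  ⟹  3 = (-4)·42 + (9)·19
4 = 1 × 3 + 1  ⟹  1 = (5)·42 + (-11)·19
So (-11)·19 ≡ 1 (mod 42), i.e. 19^(-1) ≡ -11 ≡ 31 (mod 42).
Check: 19 × 31 = 589 ≡ 1 (mod 42)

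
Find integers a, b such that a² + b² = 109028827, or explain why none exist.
Not possible

Factorization: 109028827 = 89 × 107^3
By Fermat: n is sum of two squares iff every prime p ≡ 3 (mod 4) appears to even power.
Prime(s) ≡ 3 (mod 4) with odd exponent: [(107, 3)]
Therefore 109028827 cannot be expressed as a² + b².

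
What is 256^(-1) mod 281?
236

gcd(256, 281) = 1, so the inverse exists.
Extended Euclidean algorithm on (281, 256):
281 = 1 × 256 + 25  ⟹  25 = (1)·281 + (-1)·256
256 = 10 × 25 + 6  ⟹  6 = (-10)·281 + (11)·256
25 = 4 × 6 + 1  ⟹  1 = (41)·281 + (-45)·256
So (-45)·256 ≡ 1 (mod 281), i.e. 256^(-1) ≡ -45 ≡ 236 (mod 281).
Check: 256 × 236 = 60416 ≡ 1 (mod 281)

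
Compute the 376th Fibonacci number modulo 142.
125

Matrix identity: Q^n = [[F_(n+1), F_n], [F_n, F_(n-1)]] with Q = [[1,1],[1,0]].
n = 376 = 101111000₂. Square-and-multiply, entries mod 142:
Q^1 = [[1,1],[1,0]]
Q^2 = (Q^1)² = [[2,1],[1,1]]
Q^5 = (Q^2)²·Q = [[8,5],[5,3]]
Q^11 = (Q^5)²·Q = [[2,89],[89,55]]
Q^23 = (Q^11)²·Q = [[76,115],[115,103]]
Q^47 = (Q^23)²·Q = [[110,115],[115,137]]
Q^94 = (Q^47)² = [[49,5],[5,44]]
Q^188 = (Q^94)² = [[12,39],[39,115]]
Q^376 = (Q^188)² = [[103,125],[125,120]]
F_376 mod 142 = Q^376[0][1] = 125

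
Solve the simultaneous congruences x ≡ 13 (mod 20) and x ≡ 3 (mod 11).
113

Using Chinese Remainder Theorem:
M = 20 × 11 = 220
M1 = 11, M2 = 20
y1 = 11^(-1) mod 20 = 11
y2 = 20^(-1) mod 11 = 5
x = (13×11×11 + 3×20×5) mod 220 = 113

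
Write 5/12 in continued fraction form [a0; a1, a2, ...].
[0; 2, 2, 2]

Euclidean algorithm steps:
5 = 0 × 12 + 5
12 = 2 × 5 + 2
5 = 2 × 2 + 1
2 = 2 × 1 + 0
Continued fraction: [0; 2, 2, 2]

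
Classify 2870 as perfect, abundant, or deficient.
abundant

Proper divisors of 2870: sum = 1 + 2 + 5 + 7 + 10 + 14 + 35 + 41 + 70 + 82 + 205 + 287 + 410 + 574 + 1435 = 3178
Since 3178 > 2870, 2870 is abundant.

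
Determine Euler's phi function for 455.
288

455 = 5 × 7 × 13
φ(n) = n × ∏(1 - 1/p) for each prime p dividing n
φ(455) = 455 × (1 - 1/5) × (1 - 1/7) × (1 - 1/13) = 288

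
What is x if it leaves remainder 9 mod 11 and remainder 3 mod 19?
174

Using Chinese Remainder Theorem:
M = 11 × 19 = 209
M1 = 19, M2 = 11
y1 = 19^(-1) mod 11 = 7
y2 = 11^(-1) mod 19 = 7
x = (9×19×7 + 3×11×7) mod 209 = 174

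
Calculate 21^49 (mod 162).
81

Repeated squaring. Binary of 49 = 110001.
21^1 ≡ 21 (mod 162); 21^2 ≡ 117 (mod 162); 21^4 ≡ 81 (mod 162); 21^8 ≡ 81 (mod 162); 21^16 ≡ 81 (mod 162); 21^32 ≡ 81 (mod 162)
21^49 = 21^1 × 21^16 × 21^32 ≡ 81 (mod 162)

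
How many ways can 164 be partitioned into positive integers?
156919475295

p(n) counts ways to write n as a sum of positive integers (order ignored).
Euler's pentagonal recurrence: p(k) = p(k-1) + p(k-2) - p(k-5) - p(k-7) + p(k-12) + p(k-15) - ... (offsets j(3j∓1)/2, signs ++--, p(0)=1, p(<0)=0).
DP table for k = 0..163: p(0)=1, p(1)=1, p(2)=2, p(3)=3, p(4)=5, p(5)=7, p(6)=11, p(7)=15, p(8)=22, p(9)=30, p(10)=42, p(11)=56, p(12)=77, p(13)=101, p(14)=135, p(15)=176, p(16)=231, p(17)=297, p(18)=385, p(19)=490, p(20)=627, p(21)=792, p(22)=1002, p(23)=1255, p(24)=1575, p(25)=1958, p(26)=2436, p(27)=3010, p(28)=3718, p(29)=4565, p(30)=5604, p(31)=6842, p(32)=8349, p(33)=10143, p(34)=12310, p(35)=14883, p(36)=17977, p(37)=21637, p(38)=26015, p(39)=31185, p(40)=37338, p(41)=44583, p(42)=53174, p(43)=63261, p(44)=75175, p(45)=89134, p(46)=105558, p(47)=124754, p(48)=147273, p(49)=173525, p(50)=204226, p(51)=239943, p(52)=281589, p(53)=329931, p(54)=386155, p(55)=451276, p(56)=526823, p(57)=614154, p(58)=715220, p(59)=831820, p(60)=966467, p(61)=1121505, p(62)=1300156, p(63)=1505499, p(64)=1741630, p(65)=2012558, p(66)=2323520, p(67)=2679689, p(68)=3087735, p(69)=3554345, p(70)=4087968, p(71)=4697205, p(72)=5392783, p(73)=6185689, p(74)=7089500, p(75)=8118264, p(76)=9289091, p(77)=10619863, p(78)=12132164, p(79)=13848650, p(80)=15796476, p(81)=18004327, p(82)=20506255, p(83)=23338469, p(84)=26543660, p(85)=30167357, p(86)=34262962, p(87)=38887673, p(88)=44108109, p(89)=49995925, p(90)=56634173, p(91)=64112359, p(92)=72533807, p(93)=82010177, p(94)=92669720, p(95)=104651419, p(96)=118114304, p(97)=133230930, p(98)=150198136, p(99)=169229875, p(100)=190569292, p(101)=214481126, p(102)=241265379, p(103)=271248950, p(104)=304801365, p(105)=342325709, p(106)=384276336, p(107)=431149389, p(108)=483502844, p(109)=541946240, p(110)=607163746, p(111)=679903203, p(112)=761002156, p(113)=851376628, p(114)=952050665, p(115)=1064144451, p(116)=1188908248, p(117)=1327710076, p(118)=1482074143, p(119)=1653668665, p(120)=1844349560, p(121)=2056148051, p(122)=2291320912, p(123)=2552338241, p(124)=2841940500, p(125)=3163127352, p(126)=3519222692, p(127)=3913864295, p(128)=4351078600, p(129)=4835271870, p(130)=5371315400, p(131)=5964539504, p(132)=6620830889, p(133)=7346629512, p(134)=8149040695, p(135)=9035836076, p(136)=10015581680, p(137)=11097645016, p(138)=12292341831, p(139)=13610949895, p(140)=15065878135, p(141)=16670689208, p(142)=18440293320, p(143)=20390982757, p(144)=22540654445, p(145)=24908858009, p(146)=27517052599, p(147)=30388671978, p(148)=33549419497, p(149)=37027355200, p(150)=40853235313, p(151)=45060624582, p(152)=49686288421, p(153)=54770336324, p(154)=60356673280, p(155)=66493182097, p(156)=73232243759, p(157)=80630964769, p(158)=88751778802, p(159)=97662728555, p(160)=107438159466, p(161)=118159068427, p(162)=129913904637, p(163)=142798995930.
Final step: p(164) = p(163) + p(162) - p(159) - p(157) + p(152) + p(149) - p(142) - p(138) + p(129) + p(124) - p(113) - p(107) + p(94) + p(87) - p(72) - p(64) + p(47) + p(38) - p(19) - p(9)
= 142798995930 + 129913904637 - 97662728555 - 80630964769 + 49686288421 + 37027355200 - 18440293320 - 12292341831 + 4835271870 + 2841940500 - 851376628 - 431149389 + 92669720 + 38887673 - 5392783 - 1741630 + 124754 + 26015 - 490 - 30
= 156919475295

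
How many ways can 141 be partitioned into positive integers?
16670689208

p(n) counts ways to write n as a sum of positive integers (order ignored).
Euler's pentagonal recurrence: p(k) = p(k-1) + p(k-2) - p(k-5) - p(k-7) + p(k-12) + p(k-15) - ... (offsets j(3j∓1)/2, signs ++--, p(0)=1, p(<0)=0).
DP table for k = 0..140: p(0)=1, p(1)=1, p(2)=2, p(3)=3, p(4)=5, p(5)=7, p(6)=11, p(7)=15, p(8)=22, p(9)=30, p(10)=42, p(11)=56, p(12)=77, p(13)=101, p(14)=135, p(15)=176, p(16)=231, p(17)=297, p(18)=385, p(19)=490, p(20)=627, p(21)=792, p(22)=1002, p(23)=1255, p(24)=1575, p(25)=1958, p(26)=2436, p(27)=3010, p(28)=3718, p(29)=4565, p(30)=5604, p(31)=6842, p(32)=8349, p(33)=10143, p(34)=12310, p(35)=14883, p(36)=17977, p(37)=21637, p(38)=26015, p(39)=31185, p(40)=37338, p(41)=44583, p(42)=53174, p(43)=63261, p(44)=75175, p(45)=89134, p(46)=105558, p(47)=124754, p(48)=147273, p(49)=173525, p(50)=204226, p(51)=239943, p(52)=281589, p(53)=329931, p(54)=386155, p(55)=451276, p(56)=526823, p(57)=614154, p(58)=715220, p(59)=831820, p(60)=966467, p(61)=1121505, p(62)=1300156, p(63)=1505499, p(64)=1741630, p(65)=2012558, p(66)=2323520, p(67)=2679689, p(68)=3087735, p(69)=3554345, p(70)=4087968, p(71)=4697205, p(72)=5392783, p(73)=6185689, p(74)=7089500, p(75)=8118264, p(76)=9289091, p(77)=10619863, p(78)=12132164, p(79)=13848650, p(80)=15796476, p(81)=18004327, p(82)=20506255, p(83)=23338469, p(84)=26543660, p(85)=30167357, p(86)=34262962, p(87)=38887673, p(88)=44108109, p(89)=49995925, p(90)=56634173, p(91)=64112359, p(92)=72533807, p(93)=82010177, p(94)=92669720, p(95)=104651419, p(96)=118114304, p(97)=133230930, p(98)=150198136, p(99)=169229875, p(100)=190569292, p(101)=214481126, p(102)=241265379, p(103)=271248950, p(104)=304801365, p(105)=342325709, p(106)=384276336, p(107)=431149389, p(108)=483502844, p(109)=541946240, p(110)=607163746, p(111)=679903203, p(112)=761002156, p(113)=851376628, p(114)=952050665, p(115)=1064144451, p(116)=1188908248, p(117)=1327710076, p(118)=1482074143, p(119)=1653668665, p(120)=1844349560, p(121)=2056148051, p(122)=2291320912, p(123)=2552338241, p(124)=2841940500, p(125)=3163127352, p(126)=3519222692, p(127)=3913864295, p(128)=4351078600, p(129)=4835271870, p(130)=5371315400, p(131)=5964539504, p(132)=6620830889, p(133)=7346629512, p(134)=8149040695, p(135)=9035836076, p(136)=10015581680, p(137)=11097645016, p(138)=12292341831, p(139)=13610949895, p(140)=15065878135.
Final step: p(141) = p(140) + p(139) - p(136) - p(134) + p(129) + p(126) - p(119) - p(115) + p(106) + p(101) - p(90) - p(84) + p(71) + p(64) - p(49) - p(41) + p(24) + p(15)
= 15065878135 + 13610949895 - 10015581680 - 8149040695 + 4835271870 + 3519222692 - 1653668665 - 1064144451 + 384276336 + 214481126 - 56634173 - 26543660 + 4697205 + 1741630 - 173525 - 44583 + 1575 + 176
= 16670689208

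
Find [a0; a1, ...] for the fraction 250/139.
[1; 1, 3, 1, 27]

Euclidean algorithm steps:
250 = 1 × 139 + 111
139 = 1 × 111 + 28
111 = 3 × 28 + 27
28 = 1 × 27 + 1
27 = 27 × 1 + 0
Continued fraction: [1; 1, 3, 1, 27]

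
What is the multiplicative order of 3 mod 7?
6

7 is prime, so ord(3) divides φ(7) = 6.
Divisors of 6: 1, 2, 3, 6.
Repeated squaring: 3^1 ≡ 3, 3^2 ≡ 2, 3^4 ≡ 4 (mod 7).
Test 3^d mod 7 for each divisor d in increasing order:
3^1 ≡ 3
3^2 ≡ 2
3^3 = 3^2·3^1 ≡ 6
3^6 = 3^4·3^2 ≡ 1  ← first divisor giving 1
The order is 6.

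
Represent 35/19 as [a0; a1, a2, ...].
[1; 1, 5, 3]

Euclidean algorithm steps:
35 = 1 × 19 + 16
19 = 1 × 16 + 3
16 = 5 × 3 + 1
3 = 3 × 1 + 0
Continued fraction: [1; 1, 5, 3]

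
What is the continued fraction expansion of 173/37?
[4; 1, 2, 12]

Euclidean algorithm steps:
173 = 4 × 37 + 25
37 = 1 × 25 + 12
25 = 2 × 12 + 1
12 = 12 × 1 + 0
Continued fraction: [4; 1, 2, 12]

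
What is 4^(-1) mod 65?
49

gcd(4, 65) = 1, so the inverse exists.
Extended Euclidean algorithm on (65, 4):
65 = 16 × 4 + 1  ⟹  1 = (1)·65 + (-16)·4
So (-16)·4 ≡ 1 (mod 65), i.e. 4^(-1) ≡ -16 ≡ 49 (mod 65).
Check: 4 × 49 = 196 ≡ 1 (mod 65)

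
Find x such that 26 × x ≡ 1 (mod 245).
66

gcd(26, 245) = 1, so the inverse exists.
Extended Euclidean algorithm on (245, 26):
245 = 9 × 26 + 11  ⟹  11 = (1)·245 + (-9)·26
26 = 2 × 11 + 4  ⟹  4 = (-2)·245 + (19)·26
11 = 2 × 4 + 3  ⟹  3 = (5)·245 + (-47)·26
4 = 1 × 3 + 1  ⟹  1 = (-7)·245 + (66)·26
So (66)·26 ≡ 1 (mod 245), i.e. 26^(-1) ≡ 66 (mod 245).
Check: 26 × 66 = 1716 ≡ 1 (mod 245)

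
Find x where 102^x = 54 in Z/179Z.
163

Baby-step giant-step with step n = ⌈√179⌉ = 14.
Baby steps 102^j mod 179 (j:value) for j=0..13: 0:1, 1:102, 2:22, 3:96, 4:126, 5:143, 6:87, 7:103, 8:124, 9:118, 10:43, 11:90, 12:51, 13:11.
Giant-step multiplier: 102^(-14) ≡ 102^(178-14) = 102^164 ≡ 138 (mod 179).
Giant steps γ_i = 54·138^i mod 179: γ_0=54, γ_1=113, γ_2=21, γ_3=34, γ_4=38, γ_5=53, γ_6=154, γ_7=130, γ_8=40, γ_9=150, γ_10=115, γ_11=118 (in table at j=9).
x = i·n + j = 11·14 + 9 = 163.
Check: 102^163 ≡ 54 (mod 179).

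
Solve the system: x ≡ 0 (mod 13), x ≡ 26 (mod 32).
26

Using Chinese Remainder Theorem:
M = 13 × 32 = 416
M1 = 32, M2 = 13
y1 = 32^(-1) mod 13 = 11
y2 = 13^(-1) mod 32 = 5
x = (0×32×11 + 26×13×5) mod 416 = 26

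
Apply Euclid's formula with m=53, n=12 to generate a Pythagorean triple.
(2665, 1272, 2953)

Euclid's formula: a = m² - n², b = 2mn, c = m² + n²
m = 53, n = 12
a = 53² - 12² = 2809 - 144 = 2665
b = 2 × 53 × 12 = 1272
c = 53² + 12² = 2809 + 144 = 2953
Verification: 2665² + 1272² = 7102225 + 1617984 = 8720209 = 2953² ✓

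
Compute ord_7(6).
2

7 is prime, so ord(6) divides φ(7) = 6.
Divisors of 6: 1, 2, 3, 6.
Repeated squaring: 6^1 ≡ 6, 6^2 ≡ 1, 6^4 ≡ 1 (mod 7).
Test 6^d mod 7 for each divisor d in increasing order:
6^1 ≡ 6
6^2 ≡ 1  ← first divisor giving 1
The order is 2.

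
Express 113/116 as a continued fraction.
[0; 1, 37, 1, 2]

Euclidean algorithm steps:
113 = 0 × 116 + 113
116 = 1 × 113 + 3
113 = 37 × 3 + 2
3 = 1 × 2 + 1
2 = 2 × 1 + 0
Continued fraction: [0; 1, 37, 1, 2]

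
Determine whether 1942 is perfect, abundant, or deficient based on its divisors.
deficient

Proper divisors of 1942: sum = 1 + 2 + 971 = 974
Since 974 < 1942, 1942 is deficient.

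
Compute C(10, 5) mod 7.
0

Using Lucas' theorem:
Write n=10 and k=5 in base 7:
n in base 7: [1, 3]
k in base 7: [0, 5]
C(10,5) mod 7 = ∏ C(n_i, k_i) mod 7
Digit binomials (mod 7): C(1,0) = 1; C(3,5) = 0 (k_i > n_i)
Product: 1 × 0 = 0 ≡ 0 (mod 7)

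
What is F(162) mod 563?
348

Matrix identity: Q^n = [[F_(n+1), F_n], [F_n, F_(n-1)]] with Q = [[1,1],[1,0]].
n = 162 = 10100010₂. Square-and-multiply, entries mod 563:
Q^1 = [[1,1],[1,0]]
Q^2 = (Q^1)² = [[2,1],[1,1]]
Q^5 = (Q^2)²·Q = [[8,5],[5,3]]
Q^10 = (Q^5)² = [[89,55],[55,34]]
Q^20 = (Q^10)² = [[249,9],[9,240]]
Q^40 = (Q^20)² = [[152,460],[460,255]]
Q^81 = (Q^40)²·Q = [[237,496],[496,304]]
Q^162 = (Q^81)² = [[417,348],[348,69]]
F_162 mod 563 = Q^162[0][1] = 348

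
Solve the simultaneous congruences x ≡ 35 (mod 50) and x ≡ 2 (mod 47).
1835

Using Chinese Remainder Theorem:
M = 50 × 47 = 2350
M1 = 47, M2 = 50
y1 = 47^(-1) mod 50 = 33
y2 = 50^(-1) mod 47 = 16
x = (35×47×33 + 2×50×16) mod 2350 = 1835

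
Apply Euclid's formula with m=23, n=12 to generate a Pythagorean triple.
(385, 552, 673)

Euclid's formula: a = m² - n², b = 2mn, c = m² + n²
m = 23, n = 12
a = 23² - 12² = 529 - 144 = 385
b = 2 × 23 × 12 = 552
c = 23² + 12² = 529 + 144 = 673
Verification: 385² + 552² = 148225 + 304704 = 452929 = 673² ✓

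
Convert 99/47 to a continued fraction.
[2; 9, 2, 2]

Euclidean algorithm steps:
99 = 2 × 47 + 5
47 = 9 × 5 + 2
5 = 2 × 2 + 1
2 = 2 × 1 + 0
Continued fraction: [2; 9, 2, 2]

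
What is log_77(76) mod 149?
54

Baby-step giant-step with step n = ⌈√149⌉ = 13.
Baby steps 77^j mod 149 (j:value) for j=0..12: 0:1, 1:77, 2:118, 3:146, 4:67, 5:93, 6:9, 7:97, 8:19, 9:122, 10:7, 11:92, 12:81.
Giant-step multiplier: 77^(-13) ≡ 77^(148-13) = 77^135 ≡ 78 (mod 149).
Giant steps γ_i = 76·78^i mod 149: γ_0=76, γ_1=117, γ_2=37, γ_3=55, γ_4=118 (in table at j=2).
x = i·n + j = 4·13 + 2 = 54.
Check: 77^54 ≡ 76 (mod 149).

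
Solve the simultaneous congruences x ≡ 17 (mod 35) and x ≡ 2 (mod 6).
122

Using Chinese Remainder Theorem:
M = 35 × 6 = 210
M1 = 6, M2 = 35
y1 = 6^(-1) mod 35 = 6
y2 = 35^(-1) mod 6 = 5
x = (17×6×6 + 2×35×5) mod 210 = 122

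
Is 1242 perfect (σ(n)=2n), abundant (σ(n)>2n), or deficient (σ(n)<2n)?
abundant

Proper divisors of 1242: sum = 1 + 2 + 3 + 6 + 9 + 18 + 23 + 27 + 46 + 54 + 69 + 138 + 207 + 414 + 621 = 1638
Since 1638 > 1242, 1242 is abundant.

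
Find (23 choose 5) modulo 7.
0

Using Lucas' theorem:
Write n=23 and k=5 in base 7:
n in base 7: [3, 2]
k in base 7: [0, 5]
C(23,5) mod 7 = ∏ C(n_i, k_i) mod 7
Digit binomials (mod 7): C(3,0) = 1; C(2,5) = 0 (k_i > n_i)
Product: 1 × 0 = 0 ≡ 0 (mod 7)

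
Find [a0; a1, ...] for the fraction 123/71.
[1; 1, 2, 1, 2, 1, 4]

Euclidean algorithm steps:
123 = 1 × 71 + 52
71 = 1 × 52 + 19
52 = 2 × 19 + 14
19 = 1 × 14 + 5
14 = 2 × 5 + 4
5 = 1 × 4 + 1
4 = 4 × 1 + 0
Continued fraction: [1; 1, 2, 1, 2, 1, 4]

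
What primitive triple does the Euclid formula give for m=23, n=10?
(429, 460, 629)

Euclid's formula: a = m² - n², b = 2mn, c = m² + n²
m = 23, n = 10
a = 23² - 10² = 529 - 100 = 429
b = 2 × 23 × 10 = 460
c = 23² + 10² = 529 + 100 = 629
Verification: 429² + 460² = 184041 + 211600 = 395641 = 629² ✓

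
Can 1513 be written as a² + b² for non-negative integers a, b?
12² + 37² (a=12, b=37)

Factorization: 1513 = 17 × 89
By Fermat: n is sum of two squares iff every prime p ≡ 3 (mod 4) appears to even power.
All primes ≡ 3 (mod 4) appear to even power.
Search a = 0, 1, 2, … for 1513 - a² a perfect square: first hit at a = 12: 1513 - 144 = 1369 = 37².
1513 = 12² + 37² = 144 + 1369 ✓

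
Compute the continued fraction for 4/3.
[1; 3]

Euclidean algorithm steps:
4 = 1 × 3 + 1
3 = 3 × 1 + 0
Continued fraction: [1; 3]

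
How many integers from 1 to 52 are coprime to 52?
24

52 = 2^2 × 13
φ(n) = n × ∏(1 - 1/p) for each prime p dividing n
φ(52) = 52 × (1 - 1/2) × (1 - 1/13) = 24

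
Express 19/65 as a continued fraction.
[0; 3, 2, 2, 1, 2]

Euclidean algorithm steps:
19 = 0 × 65 + 19
65 = 3 × 19 + 8
19 = 2 × 8 + 3
8 = 2 × 3 + 2
3 = 1 × 2 + 1
2 = 2 × 1 + 0
Continued fraction: [0; 3, 2, 2, 1, 2]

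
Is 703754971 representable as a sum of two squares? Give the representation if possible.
Not possible

Factorization: 703754971 = 101 × 191^3
By Fermat: n is sum of two squares iff every prime p ≡ 3 (mod 4) appears to even power.
Prime(s) ≡ 3 (mod 4) with odd exponent: [(191, 3)]
Therefore 703754971 cannot be expressed as a² + b².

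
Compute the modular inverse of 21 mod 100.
81

gcd(21, 100) = 1, so the inverse exists.
Extended Euclidean algorithm on (100, 21):
100 = 4 × 21 + 16  ⟹  16 = (1)·100 + (-4)·21
21 = 1 × 16 + 5  ⟹  5 = (-1)·100 + (5)·21
16 = 3 × 5 + 1  ⟹  1 = (4)·100 + (-19)·21
So (-19)·21 ≡ 1 (mod 100), i.e. 21^(-1) ≡ -19 ≡ 81 (mod 100).
Check: 21 × 81 = 1701 ≡ 1 (mod 100)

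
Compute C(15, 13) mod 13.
1

Using Lucas' theorem:
Write n=15 and k=13 in base 13:
n in base 13: [1, 2]
k in base 13: [1, 0]
C(15,13) mod 13 = ∏ C(n_i, k_i) mod 13
Digit binomials (mod 13): C(1,1) = 1; C(2,0) = 1
Product: 1 × 1 = 1 ≡ 1 (mod 13)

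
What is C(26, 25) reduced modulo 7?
5

Using Lucas' theorem:
Write n=26 and k=25 in base 7:
n in base 7: [3, 5]
k in base 7: [3, 4]
C(26,25) mod 7 = ∏ C(n_i, k_i) mod 7
Digit binomials (mod 7): C(3,3) = 1; C(5,4) = 5
Product: 1 × 5 = 5 ≡ 5 (mod 7)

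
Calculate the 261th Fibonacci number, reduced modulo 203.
5

Matrix identity: Q^n = [[F_(n+1), F_n], [F_n, F_(n-1)]] with Q = [[1,1],[1,0]].
n = 261 = 100000101₂. Square-and-multiply, entries mod 203:
Q^1 = [[1,1],[1,0]]
Q^2 = (Q^1)² = [[2,1],[1,1]]
Q^4 = (Q^2)² = [[5,3],[3,2]]
Q^8 = (Q^4)² = [[34,21],[21,13]]
Q^16 = (Q^8)² = [[176,175],[175,1]]
Q^32 = (Q^16)² = [[92,119],[119,176]]
Q^65 = (Q^32)²·Q = [[113,92],[92,21]]
Q^130 = (Q^65)² = [[121,148],[148,176]]
Q^261 = (Q^130)²·Q = [[113,5],[5,108]]
F_261 mod 203 = Q^261[0][1] = 5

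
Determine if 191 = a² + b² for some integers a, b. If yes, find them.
Not possible

Factorization: 191 = 191
By Fermat: n is sum of two squares iff every prime p ≡ 3 (mod 4) appears to even power.
Prime(s) ≡ 3 (mod 4) with odd exponent: [(191, 1)]
Therefore 191 cannot be expressed as a² + b².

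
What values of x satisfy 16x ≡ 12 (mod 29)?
x ≡ 8 (mod 29)

gcd(16, 29) = 1, which divides 12, so solutions exist.
Find 16^(-1) mod 29 by the extended Euclidean algorithm:
29 = 1 × 16 + 13  ⟹  13 = (1)·29 + (-1)·16
16 = 1 × 13 + 3  ⟹  3 = (-1)·29 + (2)·16
13 = 4 × 3 + 1  ⟹  1 = (5)·29 + (-9)·16
So (-9)·16 ≡ 1 (mod 29), i.e. 16^(-1) ≡ -9 ≡ 20 (mod 29).
x ≡ 20 × 12 = 240 ≡ 8 (mod 29).
Check: 16 × 8 = 128 ≡ 12 (mod 29).
Unique solution: x ≡ 8 (mod 29)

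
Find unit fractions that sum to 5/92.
1/19 + 1/583 + 1/1019084

Greedy algorithm:
5/92: ceiling(92/5) = 19, use 1/19
3/1748: ceiling(1748/3) = 583, use 1/583
1/1019084: ceiling(1019084/1) = 1019084, use 1/1019084
Result: 5/92 = 1/19 + 1/583 + 1/1019084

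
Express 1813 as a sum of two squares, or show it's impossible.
7² + 42² (a=7, b=42)

Factorization: 1813 = 7^2 × 37
By Fermat: n is sum of two squares iff every prime p ≡ 3 (mod 4) appears to even power.
All primes ≡ 3 (mod 4) appear to even power.
Search a = 0, 1, 2, … for 1813 - a² a perfect square: first hit at a = 7: 1813 - 49 = 1764 = 42².
1813 = 7² + 42² = 49 + 1764 ✓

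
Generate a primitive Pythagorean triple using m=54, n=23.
(2387, 2484, 3445)

Euclid's formula: a = m² - n², b = 2mn, c = m² + n²
m = 54, n = 23
a = 54² - 23² = 2916 - 529 = 2387
b = 2 × 54 × 23 = 2484
c = 54² + 23² = 2916 + 529 = 3445
Verification: 2387² + 2484² = 5697769 + 6170256 = 11868025 = 3445² ✓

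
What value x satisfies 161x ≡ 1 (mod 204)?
185

gcd(161, 204) = 1, so the inverse exists.
Extended Euclidean algorithm on (204, 161):
204 = 1 × 161 + 43  ⟹  43 = (1)·204 + (-1)·161
161 = 3 × 43 + 32  ⟹  32 = (-3)·204 + (4)·161
43 = 1 × 32 + 11  ⟹  11 = (4)·204 + (-5)·161
32 = 2 × 11 + 10  ⟹  10 = (-11)·204 + (14)·161
11 = 1 × 10 + 1  ⟹  1 = (15)·204 + (-19)·161
So (-19)·161 ≡ 1 (mod 204), i.e. 161^(-1) ≡ -19 ≡ 185 (mod 204).
Check: 161 × 185 = 29785 ≡ 1 (mod 204)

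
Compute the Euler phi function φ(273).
144

273 = 3 × 7 × 13
φ(n) = n × ∏(1 - 1/p) for each prime p dividing n
φ(273) = 273 × (1 - 1/3) × (1 - 1/7) × (1 - 1/13) = 144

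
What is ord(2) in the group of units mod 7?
3

7 is prime, so ord(2) divides φ(7) = 6.
Divisors of 6: 1, 2, 3, 6.
Repeated squaring: 2^1 ≡ 2, 2^2 ≡ 4, 2^4 ≡ 2 (mod 7).
Test 2^d mod 7 for each divisor d in increasing order:
2^1 ≡ 2
2^2 ≡ 4
2^3 = 2^2·2^1 ≡ 1  ← first divisor giving 1
The order is 3.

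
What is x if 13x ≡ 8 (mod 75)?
x ≡ 41 (mod 75)

gcd(13, 75) = 1, which divides 8, so solutions exist.
Find 13^(-1) mod 75 by the extended Euclidean algorithm:
75 = 5 × 13 + 10  ⟹  10 = (1)·75 + (-5)·13
13 = 1 × 10 + 3  ⟹  3 = (-1)·75 + (6)·13
10 = 3 × 3 + 1  ⟹  1 = (4)·75 + (-23)·13
So (-23)·13 ≡ 1 (mod 75), i.e. 13^(-1) ≡ -23 ≡ 52 (mod 75).
x ≡ 52 × 8 = 416 ≡ 41 (mod 75).
Check: 13 × 41 = 533 ≡ 8 (mod 75).
Unique solution: x ≡ 41 (mod 75)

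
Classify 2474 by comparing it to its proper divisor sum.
deficient

Proper divisors of 2474: sum = 1 + 2 + 1237 = 1240
Since 1240 < 2474, 2474 is deficient.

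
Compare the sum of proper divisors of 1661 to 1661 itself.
deficient

Proper divisors of 1661: sum = 1 + 11 + 151 = 163
Since 163 < 1661, 1661 is deficient.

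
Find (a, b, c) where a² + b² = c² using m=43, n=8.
(1785, 688, 1913)

Euclid's formula: a = m² - n², b = 2mn, c = m² + n²
m = 43, n = 8
a = 43² - 8² = 1849 - 64 = 1785
b = 2 × 43 × 8 = 688
c = 43² + 8² = 1849 + 64 = 1913
Verification: 1785² + 688² = 3186225 + 473344 = 3659569 = 1913² ✓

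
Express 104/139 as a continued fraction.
[0; 1, 2, 1, 34]

Euclidean algorithm steps:
104 = 0 × 139 + 104
139 = 1 × 104 + 35
104 = 2 × 35 + 34
35 = 1 × 34 + 1
34 = 34 × 1 + 0
Continued fraction: [0; 1, 2, 1, 34]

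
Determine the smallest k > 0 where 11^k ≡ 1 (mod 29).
28

29 is prime, so ord(11) divides φ(29) = 28.
Divisors of 28: 1, 2, 4, 7, 14, 28.
Repeated squaring: 11^1 ≡ 11, 11^2 ≡ 5, 11^4 ≡ 25, 11^8 ≡ 16, 11^16 ≡ 24 (mod 29).
Test 11^d mod 29 for each divisor d in increasing order:
11^1 ≡ 11
11^2 ≡ 5
11^4 ≡ 25
11^7 = 11^4·11^2·11^1 ≡ 12
11^14 = 11^8·11^4·11^2 ≡ 28
11^28 = 11^16·11^8·11^4 ≡ 1  ← first divisor giving 1
The order is 28.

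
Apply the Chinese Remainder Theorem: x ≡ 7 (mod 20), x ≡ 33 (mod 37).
107

Using Chinese Remainder Theorem:
M = 20 × 37 = 740
M1 = 37, M2 = 20
y1 = 37^(-1) mod 20 = 13
y2 = 20^(-1) mod 37 = 13
x = (7×37×13 + 33×20×13) mod 740 = 107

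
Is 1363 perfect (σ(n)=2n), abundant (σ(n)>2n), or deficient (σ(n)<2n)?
deficient

Proper divisors of 1363: sum = 1 + 29 + 47 = 77
Since 77 < 1363, 1363 is deficient.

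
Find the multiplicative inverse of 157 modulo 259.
33

gcd(157, 259) = 1, so the inverse exists.
Extended Euclidean algorithm on (259, 157):
259 = 1 × 157 + 102  ⟹  102 = (1)·259 + (-1)·157
157 = 1 × 102 + 55  ⟹  55 = (-1)·259 + (2)·157
102 = 1 × 55 + 47  ⟹  47 = (2)·259 + (-3)·157
55 = 1 × 47 + 8  ⟹  8 = (-3)·259 + (5)·157
47 = 5 × 8 + 7  ⟹  7 = (17)·259 + (-28)·157
8 = 1 × 7 + 1  ⟹  1 = (-20)·259 + (33)·157
So (33)·157 ≡ 1 (mod 259), i.e. 157^(-1) ≡ 33 (mod 259).
Check: 157 × 33 = 5181 ≡ 1 (mod 259)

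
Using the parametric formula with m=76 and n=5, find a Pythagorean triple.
(5751, 760, 5801)

Euclid's formula: a = m² - n², b = 2mn, c = m² + n²
m = 76, n = 5
a = 76² - 5² = 5776 - 25 = 5751
b = 2 × 76 × 5 = 760
c = 76² + 5² = 5776 + 25 = 5801
Verification: 5751² + 760² = 33074001 + 577600 = 33651601 = 5801² ✓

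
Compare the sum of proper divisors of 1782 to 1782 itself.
abundant

Proper divisors of 1782: sum = 1 + 2 + 3 + 6 + 9 + 11 + 18 + 22 + ... + 198 + 297 + 594 + 891 (19 divisors) = 2574
Since 2574 > 1782, 1782 is abundant.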